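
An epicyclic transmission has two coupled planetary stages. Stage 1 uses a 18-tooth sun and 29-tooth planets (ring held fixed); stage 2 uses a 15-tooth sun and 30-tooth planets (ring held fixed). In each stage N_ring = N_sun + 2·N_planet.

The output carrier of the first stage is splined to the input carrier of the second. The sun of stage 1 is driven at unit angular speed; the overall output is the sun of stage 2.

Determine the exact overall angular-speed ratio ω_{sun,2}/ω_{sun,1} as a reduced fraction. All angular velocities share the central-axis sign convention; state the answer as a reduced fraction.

Stage 1: N_ring = 18 + 2·29 = 76
Stage 1: 18(ω_s−ω_c) = −76(ω_r−ω_c),  ω_r=0, ω_s=1
Stage 1: 18(1−ω_c) = −76(0−ω_c)  ⇒  94ω_c = 18  ⇒  ω_c = 9/47
  ⇒ ω_c¹/ω_s¹ = 9/47
Stage 2: N_ring = 15 + 2·30 = 75
Stage 2: 15(ω_s−ω_c) = −75(ω_r−ω_c),  ω_r=0, ω_c=1
Stage 2: ω_s = 1 − (75/15)(0−1) = 6
  ⇒ ω_s²/ω_c² = 6
Coupling ω_c² = ω_c¹ ⇒ overall = 9/47 × 6 = 54/47

54/47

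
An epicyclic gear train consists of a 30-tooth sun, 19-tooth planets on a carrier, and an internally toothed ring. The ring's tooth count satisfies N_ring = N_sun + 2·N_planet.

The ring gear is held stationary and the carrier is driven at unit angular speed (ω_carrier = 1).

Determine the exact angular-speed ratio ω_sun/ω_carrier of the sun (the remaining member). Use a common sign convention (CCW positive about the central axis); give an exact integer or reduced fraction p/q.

N_ring = 30 + 2·19 = 68
30(ω_s−ω_c) = −68(ω_r−ω_c),  ω_r=0, ω_c=1
ω_s = 1 − (68/30)(0−1) = 49/15
ω_s/ω_c = 49/15

49/15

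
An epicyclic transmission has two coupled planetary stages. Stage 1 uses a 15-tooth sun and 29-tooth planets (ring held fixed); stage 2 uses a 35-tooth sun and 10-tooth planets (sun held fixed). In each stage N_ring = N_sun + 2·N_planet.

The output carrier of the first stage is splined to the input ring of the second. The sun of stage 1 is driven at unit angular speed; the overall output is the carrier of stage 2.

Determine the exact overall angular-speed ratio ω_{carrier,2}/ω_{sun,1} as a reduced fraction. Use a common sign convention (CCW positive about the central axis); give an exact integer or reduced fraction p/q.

5/48

Stage 1: N_ring = 15 + 2·29 = 73
Stage 1: 15(ω_s−ω_c) = −73(ω_r−ω_c),  ω_r=0, ω_s=1
Stage 1: 15(1−ω_c) = −73(0−ω_c)  ⇒  88ω_c = 15  ⇒  ω_c = 15/88
  ⇒ ω_c¹/ω_s¹ = 15/88
Stage 2: N_ring = 35 + 2·10 = 55
Stage 2: 35(ω_s−ω_c) = −55(ω_r−ω_c),  ω_s=0, ω_r=1
Stage 2: 35(0−ω_c) = −55(1−ω_c)  ⇒  90ω_c = 55  ⇒  ω_c = 11/18
  ⇒ ω_c²/ω_r² = 11/18
Coupling ω_r² = ω_c¹ ⇒ overall = 15/88 × 11/18 = 5/48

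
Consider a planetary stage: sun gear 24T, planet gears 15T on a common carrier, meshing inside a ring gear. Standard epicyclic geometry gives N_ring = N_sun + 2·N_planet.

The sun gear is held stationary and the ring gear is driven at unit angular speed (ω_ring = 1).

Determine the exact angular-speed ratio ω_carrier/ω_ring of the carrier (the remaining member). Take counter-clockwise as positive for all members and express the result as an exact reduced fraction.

N_ring = 24 + 2·15 = 54
24(ω_s−ω_c) = −54(ω_r−ω_c),  ω_s=0, ω_r=1
24(0−ω_c) = −54(1−ω_c)  ⇒  78ω_c = 54  ⇒  ω_c = 9/13
ω_c/ω_r = 9/13

9/13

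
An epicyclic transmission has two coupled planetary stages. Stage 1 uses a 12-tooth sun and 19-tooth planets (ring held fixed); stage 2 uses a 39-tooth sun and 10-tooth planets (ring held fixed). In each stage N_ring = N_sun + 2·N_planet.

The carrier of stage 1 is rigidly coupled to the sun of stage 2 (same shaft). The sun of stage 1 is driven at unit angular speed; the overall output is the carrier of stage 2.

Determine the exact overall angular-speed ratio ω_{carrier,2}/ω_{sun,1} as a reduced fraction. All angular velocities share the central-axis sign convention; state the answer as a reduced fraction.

Stage 1: N_ring = 12 + 2·19 = 50
Stage 1: 12(ω_s−ω_c) = −50(ω_r−ω_c),  ω_r=0, ω_s=1
Stage 1: 12(1−ω_c) = −50(0−ω_c)  ⇒  62ω_c = 12  ⇒  ω_c = 6/31
  ⇒ ω_c¹/ω_s¹ = 6/31
Stage 2: N_ring = 39 + 2·10 = 59
Stage 2: 39(ω_s−ω_c) = −59(ω_r−ω_c),  ω_r=0, ω_s=1
Stage 2: 39(1−ω_c) = −59(0−ω_c)  ⇒  98ω_c = 39  ⇒  ω_c = 39/98
  ⇒ ω_c²/ω_s² = 39/98
Coupling ω_s² = ω_c¹ ⇒ overall = 6/31 × 39/98 = 117/1519

117/1519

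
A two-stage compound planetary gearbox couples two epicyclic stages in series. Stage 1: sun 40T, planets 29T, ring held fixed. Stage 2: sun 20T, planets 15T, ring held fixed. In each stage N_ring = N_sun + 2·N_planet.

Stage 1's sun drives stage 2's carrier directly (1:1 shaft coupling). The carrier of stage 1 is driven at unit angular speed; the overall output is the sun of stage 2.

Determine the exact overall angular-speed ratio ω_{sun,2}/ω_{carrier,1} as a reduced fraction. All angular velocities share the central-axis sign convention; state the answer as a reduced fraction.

483/40

Stage 1: N_ring = 40 + 2·29 = 98
Stage 1: 40(ω_s−ω_c) = −98(ω_r−ω_c),  ω_r=0, ω_c=1
Stage 1: ω_s = 1 − (98/40)(0−1) = 69/20
  ⇒ ω_s¹/ω_c¹ = 69/20
Stage 2: N_ring = 20 + 2·15 = 50
Stage 2: 20(ω_s−ω_c) = −50(ω_r−ω_c),  ω_r=0, ω_c=1
Stage 2: ω_s = 1 − (50/20)(0−1) = 7/2
  ⇒ ω_s²/ω_c² = 7/2
Coupling ω_c² = ω_s¹ ⇒ overall = 69/20 × 7/2 = 483/40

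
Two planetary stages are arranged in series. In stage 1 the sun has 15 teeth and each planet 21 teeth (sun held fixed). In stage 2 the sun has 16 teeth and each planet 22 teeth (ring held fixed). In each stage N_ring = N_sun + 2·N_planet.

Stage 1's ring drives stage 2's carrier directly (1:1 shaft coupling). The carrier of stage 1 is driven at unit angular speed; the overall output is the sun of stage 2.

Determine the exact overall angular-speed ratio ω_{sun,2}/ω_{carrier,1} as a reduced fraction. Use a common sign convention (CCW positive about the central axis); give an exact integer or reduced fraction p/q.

Stage 1: N_ring = 15 + 2·21 = 57
Stage 1: 15(ω_s−ω_c) = −57(ω_r−ω_c),  ω_s=0, ω_c=1
Stage 1: ω_r = 1 − (15/57)(0−1) = 24/19
  ⇒ ω_r¹/ω_c¹ = 24/19
Stage 2: N_ring = 16 + 2·22 = 60
Stage 2: 16(ω_s−ω_c) = −60(ω_r−ω_c),  ω_r=0, ω_c=1
Stage 2: ω_s = 1 − (60/16)(0−1) = 19/4
  ⇒ ω_s²/ω_c² = 19/4
Coupling ω_c² = ω_r¹ ⇒ overall = 24/19 × 19/4 = 6

6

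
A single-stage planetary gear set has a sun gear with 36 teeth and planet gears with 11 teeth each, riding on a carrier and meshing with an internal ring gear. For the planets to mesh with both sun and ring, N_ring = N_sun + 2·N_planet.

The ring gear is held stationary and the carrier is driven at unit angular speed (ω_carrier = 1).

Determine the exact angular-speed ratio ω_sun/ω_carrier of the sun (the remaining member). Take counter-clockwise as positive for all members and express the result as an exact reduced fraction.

47/18

N_ring = 36 + 2·11 = 58
36(ω_s−ω_c) = −58(ω_r−ω_c),  ω_r=0, ω_c=1
ω_s = 1 − (58/36)(0−1) = 47/18
ω_s/ω_c = 47/18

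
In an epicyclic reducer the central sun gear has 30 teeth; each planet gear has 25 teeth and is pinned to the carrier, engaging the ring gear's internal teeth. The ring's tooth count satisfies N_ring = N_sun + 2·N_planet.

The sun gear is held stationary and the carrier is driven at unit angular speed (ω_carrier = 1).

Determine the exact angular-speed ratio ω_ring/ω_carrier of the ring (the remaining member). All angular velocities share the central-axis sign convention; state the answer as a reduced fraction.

N_ring = 30 + 2·25 = 80
30(ω_s−ω_c) = −80(ω_r−ω_c),  ω_s=0, ω_c=1
ω_r = 1 − (30/80)(0−1) = 11/8
ω_r/ω_c = 11/8

11/8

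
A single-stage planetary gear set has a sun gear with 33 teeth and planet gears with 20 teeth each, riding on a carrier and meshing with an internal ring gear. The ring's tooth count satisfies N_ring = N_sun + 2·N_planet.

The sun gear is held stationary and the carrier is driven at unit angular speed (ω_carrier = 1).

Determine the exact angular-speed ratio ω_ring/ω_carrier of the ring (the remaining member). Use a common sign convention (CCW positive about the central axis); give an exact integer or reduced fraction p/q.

N_ring = 33 + 2·20 = 73
33(ω_s−ω_c) = −73(ω_r−ω_c),  ω_s=0, ω_c=1
ω_r = 1 − (33/73)(0−1) = 106/73
ω_r/ω_c = 106/73

106/73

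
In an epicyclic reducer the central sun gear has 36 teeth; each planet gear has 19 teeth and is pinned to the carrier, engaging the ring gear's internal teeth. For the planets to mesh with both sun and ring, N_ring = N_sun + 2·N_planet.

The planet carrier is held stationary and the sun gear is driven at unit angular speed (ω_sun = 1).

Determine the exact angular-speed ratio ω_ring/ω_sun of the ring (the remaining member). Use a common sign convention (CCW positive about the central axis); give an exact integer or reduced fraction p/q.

N_ring = 36 + 2·19 = 74
36(ω_s−ω_c) = −74(ω_r−ω_c),  ω_c=0, ω_s=1
ω_r = 0 − (36/74)(1−0) = -18/37
ω_r/ω_s = -18/37

-18/37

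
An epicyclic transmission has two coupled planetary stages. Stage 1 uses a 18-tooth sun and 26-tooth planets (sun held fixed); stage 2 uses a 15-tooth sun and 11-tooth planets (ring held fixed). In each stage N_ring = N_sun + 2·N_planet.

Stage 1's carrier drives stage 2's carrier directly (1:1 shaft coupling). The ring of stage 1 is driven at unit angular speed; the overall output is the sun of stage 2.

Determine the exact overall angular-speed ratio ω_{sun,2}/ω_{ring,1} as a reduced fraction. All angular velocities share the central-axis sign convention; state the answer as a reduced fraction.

Stage 1: N_ring = 18 + 2·26 = 70
Stage 1: 18(ω_s−ω_c) = −70(ω_r−ω_c),  ω_s=0, ω_r=1
Stage 1: 18(0−ω_c) = −70(1−ω_c)  ⇒  88ω_c = 70  ⇒  ω_c = 35/44
  ⇒ ω_c¹/ω_r¹ = 35/44
Stage 2: N_ring = 15 + 2·11 = 37
Stage 2: 15(ω_s−ω_c) = −37(ω_r−ω_c),  ω_r=0, ω_c=1
Stage 2: ω_s = 1 − (37/15)(0−1) = 52/15
  ⇒ ω_s²/ω_c² = 52/15
Coupling ω_c² = ω_c¹ ⇒ overall = 35/44 × 52/15 = 91/33

91/33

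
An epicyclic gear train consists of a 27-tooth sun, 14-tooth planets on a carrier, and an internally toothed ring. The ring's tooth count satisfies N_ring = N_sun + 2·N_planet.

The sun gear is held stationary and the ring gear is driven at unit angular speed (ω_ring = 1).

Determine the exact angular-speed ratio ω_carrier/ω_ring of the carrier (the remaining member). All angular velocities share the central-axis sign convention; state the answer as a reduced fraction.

55/82

N_ring = 27 + 2·14 = 55
27(ω_s−ω_c) = −55(ω_r−ω_c),  ω_s=0, ω_r=1
27(0−ω_c) = −55(1−ω_c)  ⇒  82ω_c = 55  ⇒  ω_c = 55/82
ω_c/ω_r = 55/82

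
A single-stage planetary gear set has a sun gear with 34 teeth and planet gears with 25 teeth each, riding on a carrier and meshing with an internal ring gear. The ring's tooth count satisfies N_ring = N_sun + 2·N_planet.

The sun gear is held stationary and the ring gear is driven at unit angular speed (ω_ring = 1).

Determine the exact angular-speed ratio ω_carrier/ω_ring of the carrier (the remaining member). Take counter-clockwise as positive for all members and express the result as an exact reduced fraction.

42/59

N_ring = 34 + 2·25 = 84
34(ω_s−ω_c) = −84(ω_r−ω_c),  ω_s=0, ω_r=1
34(0−ω_c) = −84(1−ω_c)  ⇒  118ω_c = 84  ⇒  ω_c = 42/59
ω_c/ω_r = 42/59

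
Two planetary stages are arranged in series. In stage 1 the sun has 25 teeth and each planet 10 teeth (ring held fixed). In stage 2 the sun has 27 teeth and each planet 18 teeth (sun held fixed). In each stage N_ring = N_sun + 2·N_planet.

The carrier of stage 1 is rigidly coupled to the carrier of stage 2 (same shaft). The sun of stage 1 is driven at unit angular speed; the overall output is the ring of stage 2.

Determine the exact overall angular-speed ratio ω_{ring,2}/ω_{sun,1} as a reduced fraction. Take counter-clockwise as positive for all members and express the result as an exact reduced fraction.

25/49

Stage 1: N_ring = 25 + 2·10 = 45
Stage 1: 25(ω_s−ω_c) = −45(ω_r−ω_c),  ω_r=0, ω_s=1
Stage 1: 25(1−ω_c) = −45(0−ω_c)  ⇒  70ω_c = 25  ⇒  ω_c = 5/14
  ⇒ ω_c¹/ω_s¹ = 5/14
Stage 2: N_ring = 27 + 2·18 = 63
Stage 2: 27(ω_s−ω_c) = −63(ω_r−ω_c),  ω_s=0, ω_c=1
Stage 2: ω_r = 1 − (27/63)(0−1) = 10/7
  ⇒ ω_r²/ω_c² = 10/7
Coupling ω_c² = ω_c¹ ⇒ overall = 5/14 × 10/7 = 25/49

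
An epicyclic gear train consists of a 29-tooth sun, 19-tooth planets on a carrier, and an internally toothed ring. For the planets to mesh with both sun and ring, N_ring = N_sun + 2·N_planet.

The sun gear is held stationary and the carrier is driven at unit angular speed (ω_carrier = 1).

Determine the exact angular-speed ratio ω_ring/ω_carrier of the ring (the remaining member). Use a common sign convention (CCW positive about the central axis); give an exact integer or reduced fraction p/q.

N_ring = 29 + 2·19 = 67
29(ω_s−ω_c) = −67(ω_r−ω_c),  ω_s=0, ω_c=1
ω_r = 1 − (29/67)(0−1) = 96/67
ω_r/ω_c = 96/67

96/67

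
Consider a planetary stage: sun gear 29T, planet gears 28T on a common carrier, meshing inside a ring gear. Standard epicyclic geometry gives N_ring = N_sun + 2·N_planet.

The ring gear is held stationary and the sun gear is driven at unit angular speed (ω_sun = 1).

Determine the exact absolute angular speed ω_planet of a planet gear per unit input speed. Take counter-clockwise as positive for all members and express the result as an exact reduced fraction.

-29/56

N_ring = 29 + 2·28 = 85
29(ω_s−ω_c) = −85(ω_r−ω_c),  ω_r=0, ω_s=1
29(1−ω_c) = −85(0−ω_c)  ⇒  114ω_c = 29  ⇒  ω_c = 29/114
sun–planet: 29·(1−29/114) = −28·(ω_p−ω_c)  ⇒  ω_p−ω_c = −(29/28)·(85/114) = -2465/3192
ω_p = 29/114 − 2465/3192 = -29/56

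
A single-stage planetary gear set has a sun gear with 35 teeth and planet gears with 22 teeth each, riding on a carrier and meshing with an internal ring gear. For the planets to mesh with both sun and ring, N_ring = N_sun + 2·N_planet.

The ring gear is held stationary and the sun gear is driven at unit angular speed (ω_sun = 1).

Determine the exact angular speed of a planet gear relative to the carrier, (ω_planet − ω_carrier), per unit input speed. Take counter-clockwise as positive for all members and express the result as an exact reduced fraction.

N_ring = 35 + 2·22 = 79
35(ω_s−ω_c) = −79(ω_r−ω_c),  ω_r=0, ω_s=1
35(1−ω_c) = −79(0−ω_c)  ⇒  114ω_c = 35  ⇒  ω_c = 35/114
sun–planet: 35·(1−35/114) = −22·(ω_p−ω_c)  ⇒  ω_p−ω_c = −(35/22)·(79/114) = -2765/2508

-2765/2508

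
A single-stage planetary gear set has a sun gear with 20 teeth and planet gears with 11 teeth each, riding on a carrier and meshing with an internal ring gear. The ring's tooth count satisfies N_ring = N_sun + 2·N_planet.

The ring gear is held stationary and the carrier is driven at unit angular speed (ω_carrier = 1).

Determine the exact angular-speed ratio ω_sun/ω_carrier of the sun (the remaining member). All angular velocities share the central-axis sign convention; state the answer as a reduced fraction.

31/10

N_ring = 20 + 2·11 = 42
20(ω_s−ω_c) = −42(ω_r−ω_c),  ω_r=0, ω_c=1
ω_s = 1 − (42/20)(0−1) = 31/10
ω_s/ω_c = 31/10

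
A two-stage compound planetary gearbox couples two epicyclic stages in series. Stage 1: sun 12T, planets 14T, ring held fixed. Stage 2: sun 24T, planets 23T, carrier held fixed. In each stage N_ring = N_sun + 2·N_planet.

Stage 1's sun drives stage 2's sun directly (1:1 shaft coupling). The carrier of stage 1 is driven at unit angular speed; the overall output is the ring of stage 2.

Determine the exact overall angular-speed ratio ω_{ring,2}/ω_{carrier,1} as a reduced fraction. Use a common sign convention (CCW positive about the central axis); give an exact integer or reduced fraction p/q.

Stage 1: N_ring = 12 + 2·14 = 40
Stage 1: 12(ω_s−ω_c) = −40(ω_r−ω_c),  ω_r=0, ω_c=1
Stage 1: ω_s = 1 − (40/12)(0−1) = 13/3
  ⇒ ω_s¹/ω_c¹ = 13/3
Stage 2: N_ring = 24 + 2·23 = 70
Stage 2: 24(ω_s−ω_c) = −70(ω_r−ω_c),  ω_c=0, ω_s=1
Stage 2: ω_r = 0 − (24/70)(1−0) = -12/35
  ⇒ ω_r²/ω_s² = -12/35
Coupling ω_s² = ω_s¹ ⇒ overall = 13/3 × -12/35 = -52/35

-52/35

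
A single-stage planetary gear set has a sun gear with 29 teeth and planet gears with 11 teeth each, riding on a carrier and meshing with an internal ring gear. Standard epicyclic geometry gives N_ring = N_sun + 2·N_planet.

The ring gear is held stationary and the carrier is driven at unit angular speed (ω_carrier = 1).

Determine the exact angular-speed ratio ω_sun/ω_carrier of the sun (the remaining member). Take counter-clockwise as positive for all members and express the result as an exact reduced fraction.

80/29

N_ring = 29 + 2·11 = 51
29(ω_s−ω_c) = −51(ω_r−ω_c),  ω_r=0, ω_c=1
ω_s = 1 − (51/29)(0−1) = 80/29
ω_s/ω_c = 80/29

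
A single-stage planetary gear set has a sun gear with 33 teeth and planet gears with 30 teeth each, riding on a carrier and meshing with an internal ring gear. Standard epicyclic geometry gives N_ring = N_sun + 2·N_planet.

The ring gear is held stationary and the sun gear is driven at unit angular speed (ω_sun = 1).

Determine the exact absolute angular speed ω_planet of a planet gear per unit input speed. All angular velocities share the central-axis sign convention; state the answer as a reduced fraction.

-11/20

N_ring = 33 + 2·30 = 93
33(ω_s−ω_c) = −93(ω_r−ω_c),  ω_r=0, ω_s=1
33(1−ω_c) = −93(0−ω_c)  ⇒  126ω_c = 33  ⇒  ω_c = 11/42
sun–planet: 33·(1−11/42) = −30·(ω_p−ω_c)  ⇒  ω_p−ω_c = −(33/30)·(31/42) = -341/420
ω_p = 11/42 − 341/420 = -11/20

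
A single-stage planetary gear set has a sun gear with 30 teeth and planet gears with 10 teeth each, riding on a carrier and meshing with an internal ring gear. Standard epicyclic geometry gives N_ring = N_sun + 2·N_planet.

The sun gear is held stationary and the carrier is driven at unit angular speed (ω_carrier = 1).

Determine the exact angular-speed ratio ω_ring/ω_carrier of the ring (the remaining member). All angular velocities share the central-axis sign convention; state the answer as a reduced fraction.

N_ring = 30 + 2·10 = 50
30(ω_s−ω_c) = −50(ω_r−ω_c),  ω_s=0, ω_c=1
ω_r = 1 − (30/50)(0−1) = 8/5
ω_r/ω_c = 8/5

8/5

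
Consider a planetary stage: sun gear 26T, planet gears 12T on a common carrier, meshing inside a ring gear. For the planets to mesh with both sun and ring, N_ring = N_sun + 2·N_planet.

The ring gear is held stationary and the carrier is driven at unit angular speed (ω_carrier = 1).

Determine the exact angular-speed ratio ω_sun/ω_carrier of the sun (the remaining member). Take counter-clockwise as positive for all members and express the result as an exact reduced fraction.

N_ring = 26 + 2·12 = 50
26(ω_s−ω_c) = −50(ω_r−ω_c),  ω_r=0, ω_c=1
ω_s = 1 − (50/26)(0−1) = 38/13
ω_s/ω_c = 38/13

38/13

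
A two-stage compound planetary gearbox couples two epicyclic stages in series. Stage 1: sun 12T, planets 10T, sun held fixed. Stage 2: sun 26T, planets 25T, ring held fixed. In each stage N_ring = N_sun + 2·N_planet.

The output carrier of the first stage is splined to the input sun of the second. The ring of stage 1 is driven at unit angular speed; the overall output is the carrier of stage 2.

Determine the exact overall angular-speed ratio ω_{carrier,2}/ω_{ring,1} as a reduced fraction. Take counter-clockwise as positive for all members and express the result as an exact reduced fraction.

Stage 1: N_ring = 12 + 2·10 = 32
Stage 1: 12(ω_s−ω_c) = −32(ω_r−ω_c),  ω_s=0, ω_r=1
Stage 1: 12(0−ω_c) = −32(1−ω_c)  ⇒  44ω_c = 32  ⇒  ω_c = 8/11
  ⇒ ω_c¹/ω_r¹ = 8/11
Stage 2: N_ring = 26 + 2·25 = 76
Stage 2: 26(ω_s−ω_c) = −76(ω_r−ω_c),  ω_r=0, ω_s=1
Stage 2: 26(1−ω_c) = −76(0−ω_c)  ⇒  102ω_c = 26  ⇒  ω_c = 13/51
  ⇒ ω_c²/ω_s² = 13/51
Coupling ω_s² = ω_c¹ ⇒ overall = 8/11 × 13/51 = 104/561

104/561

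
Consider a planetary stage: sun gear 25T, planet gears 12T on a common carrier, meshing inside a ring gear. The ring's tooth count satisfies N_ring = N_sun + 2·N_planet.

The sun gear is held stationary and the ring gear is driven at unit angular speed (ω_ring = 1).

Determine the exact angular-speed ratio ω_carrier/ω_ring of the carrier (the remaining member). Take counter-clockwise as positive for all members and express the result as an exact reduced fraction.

49/74

N_ring = 25 + 2·12 = 49
25(ω_s−ω_c) = −49(ω_r−ω_c),  ω_s=0, ω_r=1
25(0−ω_c) = −49(1−ω_c)  ⇒  74ω_c = 49  ⇒  ω_c = 49/74
ω_c/ω_r = 49/74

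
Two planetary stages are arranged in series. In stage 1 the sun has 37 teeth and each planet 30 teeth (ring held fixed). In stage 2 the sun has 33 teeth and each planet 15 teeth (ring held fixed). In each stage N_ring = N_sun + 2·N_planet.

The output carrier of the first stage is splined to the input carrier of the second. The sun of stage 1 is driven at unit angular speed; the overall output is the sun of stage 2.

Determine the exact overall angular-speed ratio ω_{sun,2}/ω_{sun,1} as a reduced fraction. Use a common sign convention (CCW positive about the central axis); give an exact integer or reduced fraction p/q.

592/737

Stage 1: N_ring = 37 + 2·30 = 97
Stage 1: 37(ω_s−ω_c) = −97(ω_r−ω_c),  ω_r=0, ω_s=1
Stage 1: 37(1−ω_c) = −97(0−ω_c)  ⇒  134ω_c = 37  ⇒  ω_c = 37/134
  ⇒ ω_c¹/ω_s¹ = 37/134
Stage 2: N_ring = 33 + 2·15 = 63
Stage 2: 33(ω_s−ω_c) = −63(ω_r−ω_c),  ω_r=0, ω_c=1
Stage 2: ω_s = 1 − (63/33)(0−1) = 32/11
  ⇒ ω_s²/ω_c² = 32/11
Coupling ω_c² = ω_c¹ ⇒ overall = 37/134 × 32/11 = 592/737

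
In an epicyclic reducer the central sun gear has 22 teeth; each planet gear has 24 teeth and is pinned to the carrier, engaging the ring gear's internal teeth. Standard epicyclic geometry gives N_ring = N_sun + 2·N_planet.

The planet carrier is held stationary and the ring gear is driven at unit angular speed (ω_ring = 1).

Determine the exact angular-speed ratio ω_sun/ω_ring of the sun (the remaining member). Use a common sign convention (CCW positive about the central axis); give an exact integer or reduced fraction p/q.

-35/11

N_ring = 22 + 2·24 = 70
22(ω_s−ω_c) = −70(ω_r−ω_c),  ω_c=0, ω_r=1
ω_s = 0 − (70/22)(1−0) = -35/11
ω_s/ω_r = -35/11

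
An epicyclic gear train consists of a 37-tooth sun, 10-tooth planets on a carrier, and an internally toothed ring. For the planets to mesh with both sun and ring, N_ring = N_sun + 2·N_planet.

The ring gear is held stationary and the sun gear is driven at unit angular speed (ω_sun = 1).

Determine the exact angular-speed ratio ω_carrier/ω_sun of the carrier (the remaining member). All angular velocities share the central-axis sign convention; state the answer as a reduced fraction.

37/94

N_ring = 37 + 2·10 = 57
37(ω_s−ω_c) = −57(ω_r−ω_c),  ω_r=0, ω_s=1
37(1−ω_c) = −57(0−ω_c)  ⇒  94ω_c = 37  ⇒  ω_c = 37/94
ω_c/ω_s = 37/94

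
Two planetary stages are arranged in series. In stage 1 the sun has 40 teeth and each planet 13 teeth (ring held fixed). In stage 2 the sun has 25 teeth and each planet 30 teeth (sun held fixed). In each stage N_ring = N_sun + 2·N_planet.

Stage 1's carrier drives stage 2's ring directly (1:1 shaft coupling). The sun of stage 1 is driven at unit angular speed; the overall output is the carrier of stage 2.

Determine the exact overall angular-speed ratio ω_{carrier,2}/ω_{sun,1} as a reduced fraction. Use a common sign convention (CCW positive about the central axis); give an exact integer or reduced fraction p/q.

Stage 1: N_ring = 40 + 2·13 = 66
Stage 1: 40(ω_s−ω_c) = −66(ω_r−ω_c),  ω_r=0, ω_s=1
Stage 1: 40(1−ω_c) = −66(0−ω_c)  ⇒  106ω_c = 40  ⇒  ω_c = 20/53
  ⇒ ω_c¹/ω_s¹ = 20/53
Stage 2: N_ring = 25 + 2·30 = 85
Stage 2: 25(ω_s−ω_c) = −85(ω_r−ω_c),  ω_s=0, ω_r=1
Stage 2: 25(0−ω_c) = −85(1−ω_c)  ⇒  110ω_c = 85  ⇒  ω_c = 17/22
  ⇒ ω_c²/ω_r² = 17/22
Coupling ω_r² = ω_c¹ ⇒ overall = 20/53 × 17/22 = 170/583

170/583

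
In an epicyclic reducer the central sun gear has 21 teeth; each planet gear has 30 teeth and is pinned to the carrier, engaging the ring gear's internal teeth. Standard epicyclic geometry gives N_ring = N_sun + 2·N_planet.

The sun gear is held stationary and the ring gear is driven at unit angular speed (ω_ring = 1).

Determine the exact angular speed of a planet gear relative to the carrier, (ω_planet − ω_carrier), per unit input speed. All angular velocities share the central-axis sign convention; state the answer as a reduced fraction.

N_ring = 21 + 2·30 = 81
21(ω_s−ω_c) = −81(ω_r−ω_c),  ω_s=0, ω_r=1
21(0−ω_c) = −81(1−ω_c)  ⇒  102ω_c = 81  ⇒  ω_c = 27/34
sun–planet: 21·(0−27/34) = −30·(ω_p−ω_c)  ⇒  ω_p−ω_c = −(21/30)·(-27/34) = 189/340

189/340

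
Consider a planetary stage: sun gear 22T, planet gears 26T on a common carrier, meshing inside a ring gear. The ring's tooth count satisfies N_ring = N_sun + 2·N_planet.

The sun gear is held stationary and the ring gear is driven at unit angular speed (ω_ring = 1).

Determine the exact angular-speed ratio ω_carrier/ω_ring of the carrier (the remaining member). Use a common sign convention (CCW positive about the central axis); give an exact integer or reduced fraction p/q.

37/48

N_ring = 22 + 2·26 = 74
22(ω_s−ω_c) = −74(ω_r−ω_c),  ω_s=0, ω_r=1
22(0−ω_c) = −74(1−ω_c)  ⇒  96ω_c = 74  ⇒  ω_c = 37/48
ω_c/ω_r = 37/48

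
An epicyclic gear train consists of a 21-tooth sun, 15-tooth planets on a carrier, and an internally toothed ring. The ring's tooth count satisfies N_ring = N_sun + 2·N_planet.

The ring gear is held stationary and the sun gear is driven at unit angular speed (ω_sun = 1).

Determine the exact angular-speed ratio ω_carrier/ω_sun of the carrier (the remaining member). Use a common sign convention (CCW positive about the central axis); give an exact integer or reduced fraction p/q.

7/24

N_ring = 21 + 2·15 = 51
21(ω_s−ω_c) = −51(ω_r−ω_c),  ω_r=0, ω_s=1
21(1−ω_c) = −51(0−ω_c)  ⇒  72ω_c = 21  ⇒  ω_c = 7/24
ω_c/ω_s = 7/24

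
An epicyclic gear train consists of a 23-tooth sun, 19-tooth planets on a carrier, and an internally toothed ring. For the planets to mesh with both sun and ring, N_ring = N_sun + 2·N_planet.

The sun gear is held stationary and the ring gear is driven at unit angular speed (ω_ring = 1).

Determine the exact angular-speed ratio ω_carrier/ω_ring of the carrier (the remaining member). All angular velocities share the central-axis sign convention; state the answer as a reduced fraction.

N_ring = 23 + 2·19 = 61
23(ω_s−ω_c) = −61(ω_r−ω_c),  ω_s=0, ω_r=1
23(0−ω_c) = −61(1−ω_c)  ⇒  84ω_c = 61  ⇒  ω_c = 61/84
ω_c/ω_r = 61/84

61/84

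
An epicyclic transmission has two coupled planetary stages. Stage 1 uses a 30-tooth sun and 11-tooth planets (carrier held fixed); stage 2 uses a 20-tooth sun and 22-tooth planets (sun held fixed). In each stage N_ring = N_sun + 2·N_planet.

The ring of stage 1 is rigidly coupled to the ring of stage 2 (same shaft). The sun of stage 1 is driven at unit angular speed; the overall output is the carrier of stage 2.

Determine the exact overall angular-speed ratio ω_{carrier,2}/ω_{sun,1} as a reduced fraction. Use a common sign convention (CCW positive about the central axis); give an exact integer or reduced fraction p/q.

-40/91

Stage 1: N_ring = 30 + 2·11 = 52
Stage 1: 30(ω_s−ω_c) = −52(ω_r−ω_c),  ω_c=0, ω_s=1
Stage 1: ω_r = 0 − (30/52)(1−0) = -15/26
  ⇒ ω_r¹/ω_s¹ = -15/26
Stage 2: N_ring = 20 + 2·22 = 64
Stage 2: 20(ω_s−ω_c) = −64(ω_r−ω_c),  ω_s=0, ω_r=1
Stage 2: 20(0−ω_c) = −64(1−ω_c)  ⇒  84ω_c = 64  ⇒  ω_c = 16/21
  ⇒ ω_c²/ω_r² = 16/21
Coupling ω_r² = ω_r¹ ⇒ overall = -15/26 × 16/21 = -40/91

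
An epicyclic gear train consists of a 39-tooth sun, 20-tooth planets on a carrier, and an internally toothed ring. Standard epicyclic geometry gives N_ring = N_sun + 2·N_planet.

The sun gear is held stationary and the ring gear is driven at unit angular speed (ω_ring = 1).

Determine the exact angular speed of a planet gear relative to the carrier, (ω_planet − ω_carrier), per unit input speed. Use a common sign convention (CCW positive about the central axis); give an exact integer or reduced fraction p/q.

N_ring = 39 + 2·20 = 79
39(ω_s−ω_c) = −79(ω_r−ω_c),  ω_s=0, ω_r=1
39(0−ω_c) = −79(1−ω_c)  ⇒  118ω_c = 79  ⇒  ω_c = 79/118
sun–planet: 39·(0−79/118) = −20·(ω_p−ω_c)  ⇒  ω_p−ω_c = −(39/20)·(-79/118) = 3081/2360

3081/2360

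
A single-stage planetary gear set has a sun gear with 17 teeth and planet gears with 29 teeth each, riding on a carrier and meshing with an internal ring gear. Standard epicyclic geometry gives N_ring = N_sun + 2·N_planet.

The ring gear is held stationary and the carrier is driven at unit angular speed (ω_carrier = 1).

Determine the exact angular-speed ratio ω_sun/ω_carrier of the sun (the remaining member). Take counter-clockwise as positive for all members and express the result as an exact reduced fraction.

N_ring = 17 + 2·29 = 75
17(ω_s−ω_c) = −75(ω_r−ω_c),  ω_r=0, ω_c=1
ω_s = 1 − (75/17)(0−1) = 92/17
ω_s/ω_c = 92/17

92/17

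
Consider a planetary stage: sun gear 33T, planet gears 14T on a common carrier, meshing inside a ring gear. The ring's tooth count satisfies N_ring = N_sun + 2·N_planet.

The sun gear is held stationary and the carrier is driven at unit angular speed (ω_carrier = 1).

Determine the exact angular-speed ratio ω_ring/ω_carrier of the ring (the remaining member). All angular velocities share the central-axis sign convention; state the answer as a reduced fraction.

N_ring = 33 + 2·14 = 61
33(ω_s−ω_c) = −61(ω_r−ω_c),  ω_s=0, ω_c=1
ω_r = 1 − (33/61)(0−1) = 94/61
ω_r/ω_c = 94/61

94/61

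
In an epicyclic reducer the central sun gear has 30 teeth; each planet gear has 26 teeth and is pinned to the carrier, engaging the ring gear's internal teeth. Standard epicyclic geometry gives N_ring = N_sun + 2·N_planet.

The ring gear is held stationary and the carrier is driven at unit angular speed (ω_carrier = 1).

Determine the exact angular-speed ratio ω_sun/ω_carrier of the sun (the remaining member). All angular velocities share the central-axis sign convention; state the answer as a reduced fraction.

56/15

N_ring = 30 + 2·26 = 82
30(ω_s−ω_c) = −82(ω_r−ω_c),  ω_r=0, ω_c=1
ω_s = 1 − (82/30)(0−1) = 56/15
ω_s/ω_c = 56/15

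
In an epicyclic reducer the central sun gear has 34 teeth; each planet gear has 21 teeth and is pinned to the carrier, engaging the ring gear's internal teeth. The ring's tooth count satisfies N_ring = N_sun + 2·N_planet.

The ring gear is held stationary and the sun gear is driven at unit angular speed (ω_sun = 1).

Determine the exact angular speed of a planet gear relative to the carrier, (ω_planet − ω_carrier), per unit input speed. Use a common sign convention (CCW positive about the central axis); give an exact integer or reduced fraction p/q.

N_ring = 34 + 2·21 = 76
34(ω_s−ω_c) = −76(ω_r−ω_c),  ω_r=0, ω_s=1
34(1−ω_c) = −76(0−ω_c)  ⇒  110ω_c = 34  ⇒  ω_c = 17/55
sun–planet: 34·(1−17/55) = −21·(ω_p−ω_c)  ⇒  ω_p−ω_c = −(34/21)·(38/55) = -1292/1155

-1292/1155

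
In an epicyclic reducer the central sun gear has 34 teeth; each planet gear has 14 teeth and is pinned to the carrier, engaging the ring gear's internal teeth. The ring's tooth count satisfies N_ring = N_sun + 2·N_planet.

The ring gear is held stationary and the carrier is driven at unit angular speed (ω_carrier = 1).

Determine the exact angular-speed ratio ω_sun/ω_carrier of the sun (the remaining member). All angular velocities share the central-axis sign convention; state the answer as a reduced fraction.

48/17

N_ring = 34 + 2·14 = 62
34(ω_s−ω_c) = −62(ω_r−ω_c),  ω_r=0, ω_c=1
ω_s = 1 − (62/34)(0−1) = 48/17
ω_s/ω_c = 48/17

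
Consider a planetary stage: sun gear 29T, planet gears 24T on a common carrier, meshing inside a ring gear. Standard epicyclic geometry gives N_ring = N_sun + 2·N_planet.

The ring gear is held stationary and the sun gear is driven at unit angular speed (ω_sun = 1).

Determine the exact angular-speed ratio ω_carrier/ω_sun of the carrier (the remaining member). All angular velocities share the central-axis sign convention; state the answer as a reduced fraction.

29/106

N_ring = 29 + 2·24 = 77
29(ω_s−ω_c) = −77(ω_r−ω_c),  ω_r=0, ω_s=1
29(1−ω_c) = −77(0−ω_c)  ⇒  106ω_c = 29  ⇒  ω_c = 29/106
ω_c/ω_s = 29/106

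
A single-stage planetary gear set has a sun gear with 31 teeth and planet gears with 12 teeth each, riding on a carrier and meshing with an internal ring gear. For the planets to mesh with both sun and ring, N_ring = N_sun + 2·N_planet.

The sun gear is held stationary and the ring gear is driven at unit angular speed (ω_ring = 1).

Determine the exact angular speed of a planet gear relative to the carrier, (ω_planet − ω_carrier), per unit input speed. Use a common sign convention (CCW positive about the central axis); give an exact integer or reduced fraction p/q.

N_ring = 31 + 2·12 = 55
31(ω_s−ω_c) = −55(ω_r−ω_c),  ω_s=0, ω_r=1
31(0−ω_c) = −55(1−ω_c)  ⇒  86ω_c = 55  ⇒  ω_c = 55/86
sun–planet: 31·(0−55/86) = −12·(ω_p−ω_c)  ⇒  ω_p−ω_c = −(31/12)·(-55/86) = 1705/1032

1705/1032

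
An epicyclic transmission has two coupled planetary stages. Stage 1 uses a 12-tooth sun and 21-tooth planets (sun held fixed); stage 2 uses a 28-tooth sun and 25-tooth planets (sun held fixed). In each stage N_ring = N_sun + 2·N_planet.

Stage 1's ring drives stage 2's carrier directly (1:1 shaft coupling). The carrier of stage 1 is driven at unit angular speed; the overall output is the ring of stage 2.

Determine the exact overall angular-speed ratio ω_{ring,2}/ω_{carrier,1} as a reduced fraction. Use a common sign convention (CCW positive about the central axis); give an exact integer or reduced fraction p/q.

583/351

Stage 1: N_ring = 12 + 2·21 = 54
Stage 1: 12(ω_s−ω_c) = −54(ω_r−ω_c),  ω_s=0, ω_c=1
Stage 1: ω_r = 1 − (12/54)(0−1) = 11/9
  ⇒ ω_r¹/ω_c¹ = 11/9
Stage 2: N_ring = 28 + 2·25 = 78
Stage 2: 28(ω_s−ω_c) = −78(ω_r−ω_c),  ω_s=0, ω_c=1
Stage 2: ω_r = 1 − (28/78)(0−1) = 53/39
  ⇒ ω_r²/ω_c² = 53/39
Coupling ω_c² = ω_r¹ ⇒ overall = 11/9 × 53/39 = 583/351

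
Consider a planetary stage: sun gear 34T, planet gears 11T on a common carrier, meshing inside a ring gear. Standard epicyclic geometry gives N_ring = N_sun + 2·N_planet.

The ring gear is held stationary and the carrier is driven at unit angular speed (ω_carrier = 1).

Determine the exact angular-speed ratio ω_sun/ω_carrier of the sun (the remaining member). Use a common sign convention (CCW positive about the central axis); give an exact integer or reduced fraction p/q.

N_ring = 34 + 2·11 = 56
34(ω_s−ω_c) = −56(ω_r−ω_c),  ω_r=0, ω_c=1
ω_s = 1 − (56/34)(0−1) = 45/17
ω_s/ω_c = 45/17

45/17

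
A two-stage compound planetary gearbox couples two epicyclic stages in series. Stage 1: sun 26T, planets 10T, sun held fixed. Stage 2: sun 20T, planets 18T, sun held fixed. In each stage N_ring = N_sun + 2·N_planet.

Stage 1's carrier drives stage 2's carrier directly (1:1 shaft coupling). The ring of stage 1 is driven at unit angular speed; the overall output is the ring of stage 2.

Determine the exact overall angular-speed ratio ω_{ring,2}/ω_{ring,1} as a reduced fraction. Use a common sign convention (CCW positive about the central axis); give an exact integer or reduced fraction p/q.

437/504

Stage 1: N_ring = 26 + 2·10 = 46
Stage 1: 26(ω_s−ω_c) = −46(ω_r−ω_c),  ω_s=0, ω_r=1
Stage 1: 26(0−ω_c) = −46(1−ω_c)  ⇒  72ω_c = 46  ⇒  ω_c = 23/36
  ⇒ ω_c¹/ω_r¹ = 23/36
Stage 2: N_ring = 20 + 2·18 = 56
Stage 2: 20(ω_s−ω_c) = −56(ω_r−ω_c),  ω_s=0, ω_c=1
Stage 2: ω_r = 1 − (20/56)(0−1) = 19/14
  ⇒ ω_r²/ω_c² = 19/14
Coupling ω_c² = ω_c¹ ⇒ overall = 23/36 × 19/14 = 437/504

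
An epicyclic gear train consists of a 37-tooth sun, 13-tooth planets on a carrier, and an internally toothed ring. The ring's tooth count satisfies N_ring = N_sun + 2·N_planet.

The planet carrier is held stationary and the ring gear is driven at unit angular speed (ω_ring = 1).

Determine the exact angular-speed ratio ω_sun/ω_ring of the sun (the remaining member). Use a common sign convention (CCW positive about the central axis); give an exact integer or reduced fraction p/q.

-63/37

N_ring = 37 + 2·13 = 63
37(ω_s−ω_c) = −63(ω_r−ω_c),  ω_c=0, ω_r=1
ω_s = 0 − (63/37)(1−0) = -63/37
ω_s/ω_r = -63/37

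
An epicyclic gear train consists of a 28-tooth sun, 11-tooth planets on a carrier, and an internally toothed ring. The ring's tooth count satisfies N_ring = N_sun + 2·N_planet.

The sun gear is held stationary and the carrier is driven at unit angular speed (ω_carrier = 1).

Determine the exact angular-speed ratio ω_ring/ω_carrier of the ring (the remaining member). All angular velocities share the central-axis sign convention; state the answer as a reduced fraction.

39/25

N_ring = 28 + 2·11 = 50
28(ω_s−ω_c) = −50(ω_r−ω_c),  ω_s=0, ω_c=1
ω_r = 1 − (28/50)(0−1) = 39/25
ω_r/ω_c = 39/25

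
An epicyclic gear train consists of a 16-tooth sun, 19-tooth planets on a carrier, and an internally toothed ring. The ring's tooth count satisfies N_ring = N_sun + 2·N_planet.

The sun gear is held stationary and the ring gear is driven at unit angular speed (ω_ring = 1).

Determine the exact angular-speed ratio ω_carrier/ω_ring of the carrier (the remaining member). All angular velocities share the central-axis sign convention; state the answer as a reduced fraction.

27/35

N_ring = 16 + 2·19 = 54
16(ω_s−ω_c) = −54(ω_r−ω_c),  ω_s=0, ω_r=1
16(0−ω_c) = −54(1−ω_c)  ⇒  70ω_c = 54  ⇒  ω_c = 27/35
ω_c/ω_r = 27/35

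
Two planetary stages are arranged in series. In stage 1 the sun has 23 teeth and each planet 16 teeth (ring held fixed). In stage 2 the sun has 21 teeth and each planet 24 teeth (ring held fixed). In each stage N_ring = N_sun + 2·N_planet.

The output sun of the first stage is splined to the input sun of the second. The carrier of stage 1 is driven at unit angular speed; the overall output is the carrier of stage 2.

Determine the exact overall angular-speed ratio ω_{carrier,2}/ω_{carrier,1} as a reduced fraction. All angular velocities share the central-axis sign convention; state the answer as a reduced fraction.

91/115

Stage 1: N_ring = 23 + 2·16 = 55
Stage 1: 23(ω_s−ω_c) = −55(ω_r−ω_c),  ω_r=0, ω_c=1
Stage 1: ω_s = 1 − (55/23)(0−1) = 78/23
  ⇒ ω_s¹/ω_c¹ = 78/23
Stage 2: N_ring = 21 + 2·24 = 69
Stage 2: 21(ω_s−ω_c) = −69(ω_r−ω_c),  ω_r=0, ω_s=1
Stage 2: 21(1−ω_c) = −69(0−ω_c)  ⇒  90ω_c = 21  ⇒  ω_c = 7/30
  ⇒ ω_c²/ω_s² = 7/30
Coupling ω_s² = ω_s¹ ⇒ overall = 78/23 × 7/30 = 91/115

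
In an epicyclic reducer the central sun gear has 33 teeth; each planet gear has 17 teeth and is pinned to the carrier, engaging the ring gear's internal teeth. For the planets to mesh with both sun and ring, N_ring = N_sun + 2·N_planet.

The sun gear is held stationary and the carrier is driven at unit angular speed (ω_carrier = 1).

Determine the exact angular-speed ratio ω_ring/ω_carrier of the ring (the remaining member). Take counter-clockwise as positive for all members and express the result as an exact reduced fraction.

100/67

N_ring = 33 + 2·17 = 67
33(ω_s−ω_c) = −67(ω_r−ω_c),  ω_s=0, ω_c=1
ω_r = 1 − (33/67)(0−1) = 100/67
ω_r/ω_c = 100/67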